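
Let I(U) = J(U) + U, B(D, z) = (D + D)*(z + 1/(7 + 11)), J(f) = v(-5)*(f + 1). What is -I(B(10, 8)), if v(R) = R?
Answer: 5845/9 ≈ 649.44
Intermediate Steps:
J(f) = -5 - 5*f (J(f) = -5*(f + 1) = -5*(1 + f) = -5 - 5*f)
B(D, z) = 2*D*(1/18 + z) (B(D, z) = (2*D)*(z + 1/18) = (2*D)*(1/18 + z) = 2*D*(1/18 + z))
I(U) = -5 - 4*U (I(U) = (-5 - 5*U) + U = -5 - 4*U)
-I(B(10, 8)) = -(-5 - 4*10*(1 + 18*8)/9) = -(-5 - 4*10*(1 + 144)/9) = -(-5 - 4*10*145/9) = -(-5 - 4*1450/9) = -(-5 - 5800/9) = -1*(-5845/9) = 5845/9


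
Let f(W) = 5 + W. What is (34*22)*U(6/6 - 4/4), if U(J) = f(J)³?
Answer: 93500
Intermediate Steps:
U(J) = (5 + J)³
(34*22)*U(6/6 - 4/4) = (34*22)*(5 + (6/6 - 4/4))³ = 748*(5 + (6*(⅙) - 4*¼))³ = 748*(5 + (1 - 1))³ = 748*(5 + 0)³ = 748*5³ = 748*125 = 93500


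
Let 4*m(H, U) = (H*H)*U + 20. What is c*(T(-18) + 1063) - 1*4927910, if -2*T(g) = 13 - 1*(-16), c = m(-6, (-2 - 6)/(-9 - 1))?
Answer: -49151183/10 ≈ -4.9151e+6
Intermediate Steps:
m(H, U) = 5 + U*H²/4 (m(H, U) = ((H*H)*U + 20)/4 = (H²*U + 20)/4 = (U*H² + 20)/4 = (20 + U*H²)/4 = 5 + U*H²/4)
c = 61/5 (c = 5 + (¼)*((-2 - 6)/(-9 - 1))*(-6)² = 5 + (¼)*(-8/(-10))*36 = 5 + (¼)*(-8*(-⅒))*36 = 5 + (¼)*(⅘)*36 = 5 + 36/5 = 61/5 ≈ 12.200)
T(g) = -29/2 (T(g) = -(13 - 1*(-16))/2 = -(13 + 16)/2 = -½*29 = -29/2)
c*(T(-18) + 1063) - 1*4927910 = 61*(-29/2 + 1063)/5 - 1*4927910 = (61/5)*(2097/2) - 4927910 = 127917/10 - 4927910 = -49151183/10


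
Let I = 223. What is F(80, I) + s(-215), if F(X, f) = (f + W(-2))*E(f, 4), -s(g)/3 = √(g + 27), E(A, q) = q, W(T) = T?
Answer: 884 - 6*I*√47 ≈ 884.0 - 41.134*I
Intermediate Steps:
s(g) = -3*√(27 + g) (s(g) = -3*√(g + 27) = -3*√(27 + g))
F(X, f) = -8 + 4*f (F(X, f) = (f - 2)*4 = (-2 + f)*4 = -8 + 4*f)
F(80, I) + s(-215) = (-8 + 4*223) - 3*√(27 - 215) = (-8 + 892) - 6*I*√47 = 884 - 6*I*√47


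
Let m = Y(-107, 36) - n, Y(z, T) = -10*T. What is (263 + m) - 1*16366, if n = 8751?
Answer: -25214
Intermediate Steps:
m = -9111 (m = -10*36 - 1*8751 = -360 - 8751 = -9111)
(263 + m) - 1*16366 = (263 - 9111) - 1*16366 = -8848 - 16366 = -25214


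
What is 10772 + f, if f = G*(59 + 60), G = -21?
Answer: 8273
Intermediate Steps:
f = -2499 (f = -21*(59 + 60) = -21*119 = -2499)
10772 + f = 10772 - 2499 = 8273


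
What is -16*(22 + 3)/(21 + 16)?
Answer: -400/37 ≈ -10.811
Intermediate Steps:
-16*(22 + 3)/(21 + 16) = -400/37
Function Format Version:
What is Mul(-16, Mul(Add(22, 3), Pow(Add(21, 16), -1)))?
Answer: Rational(-400, 37) ≈ -10.811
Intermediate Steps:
Mul(-16, Mul(Add(22, 3), Pow(Add(21, 16), -1))) = Mul(-16, Mul(25, Pow(37, -1))) = Mul(-16, Mul(25, Rational(1, 37))) = Mul(-16, Rational(25, 37)) = Rational(-400, 37)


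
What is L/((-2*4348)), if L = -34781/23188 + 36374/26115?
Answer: 64865503/5265902975520 ≈ 1.2318e-5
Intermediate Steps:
L = -64865503/605554620 (L = -34781*1/23188 + 36374*(1/26115) = -34781/23188 + 36374/26115 = -64865503/605554620 ≈ -0.10712)
L/((-2*4348)) = -64865503/(605554620*((-2*4348))) = -64865503/605554620/(-8696) = -64865503/605554620*(-1/8696) = 64865503/5265902975520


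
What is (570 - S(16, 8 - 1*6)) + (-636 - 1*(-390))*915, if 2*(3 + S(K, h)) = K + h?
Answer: -224526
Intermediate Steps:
S(K, h) = -3 + K/2 + h/2 (S(K, h) = -3 + (K + h)/2 = -3 + (K/2 + h/2) = -3 + K/2 + h/2)
(570 - S(16, 8 - 1*6)) + (-636 - 1*(-390))*915 = (570 - (-3 + (½)*16 + (8 - 1*6)/2)) + (-636 - 1*(-390))*915 = (570 - (-3 + 8 + (8 - 6)/2)) + (-636 + 390)*915 = (570 - (-3 + 8 + (½)*2)) - 246*915 = (570 - (-3 + 8 + 1)) - 225090 = (570 - 1*6) - 225090 = (570 - 6) - 225090 = 564 - 225090 = -224526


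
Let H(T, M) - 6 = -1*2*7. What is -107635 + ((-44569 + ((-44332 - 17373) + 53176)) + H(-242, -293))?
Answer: -160741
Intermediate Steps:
H(T, M) = -8 (H(T, M) = 6 - 1*2*7 = 6 - 2*7 = 6 - 14 = -8)
-107635 + ((-44569 + ((-44332 - 17373) + 53176)) + H(-242, -293)) = -107635 + ((-44569 + ((-44332 - 17373) + 53176)) - 8) = -107635 + ((-44569 + (-61705 + 53176)) - 8) = -107635 + ((-44569 - 8529) - 8) = -107635 + (-53098 - 8) = -107635 - 53106 = -160741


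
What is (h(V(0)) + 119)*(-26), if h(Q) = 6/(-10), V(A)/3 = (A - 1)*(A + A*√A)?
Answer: -15392/5 ≈ -3078.4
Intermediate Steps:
V(A) = 3*(-1 + A)*(A + A^(3/2)) (V(A) = 3*((A - 1)*(A + A*√A)) = 3*((-1 + A)*(A + A^(3/2))) = 3*(-1 + A)*(A + A^(3/2)))
h(Q) = -⅗ (h(Q) = 6*(-⅒) = -⅗)
(h(V(0)) + 119)*(-26) = (-⅗ + 119)*(-26) = (592/5)*(-26) = -15392/5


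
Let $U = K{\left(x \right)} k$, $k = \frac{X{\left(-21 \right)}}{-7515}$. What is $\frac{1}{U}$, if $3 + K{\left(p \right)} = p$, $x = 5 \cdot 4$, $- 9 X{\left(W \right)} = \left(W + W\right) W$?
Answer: $\frac{7515}{1666} \approx 4.5108$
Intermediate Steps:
$X{\left(W \right)} = - \frac{2 W^{2}}{9}$ ($X{\left(W \right)} = - \frac{\left(W + W\right) W}{9} = - \frac{2 W W}{9} = - \frac{2 W^{2}}{9}$)
$x = 20$
$K{\left(p \right)} = -3 + p$
$k = \frac{98}{7515}$ ($k = \frac{\left(- \frac{2}{9}\right) \left(-21\right)^{2}}{-7515} = \left(- \frac{2}{9}\right) 441 \left(- \frac{1}{7515}\right) = \left(-98\right) \left(- \frac{1}{7515}\right) = \frac{98}{7515} \approx 0.013041$)
$U = \frac{1666}{7515}$ ($U = \left(-3 + 20\right) \frac{98}{7515} = 17 \cdot \frac{98}{7515} = \frac{1666}{7515} \approx 0.22169$)
$\frac{1}{U} = \frac{1}{\frac{1666}{7515}} = \frac{7515}{1666}$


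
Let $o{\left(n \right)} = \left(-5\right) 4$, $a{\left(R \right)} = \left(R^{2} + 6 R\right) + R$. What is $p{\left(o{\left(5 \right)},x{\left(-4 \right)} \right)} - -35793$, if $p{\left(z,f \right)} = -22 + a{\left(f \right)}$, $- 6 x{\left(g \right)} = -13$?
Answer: $\frac{1288471}{36} \approx 35791.0$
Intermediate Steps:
$a{\left(R \right)} = R^{2} + 7 R$
$o{\left(n \right)} = -20$
$x{\left(g \right)} = \frac{13}{6}$ ($x{\left(g \right)} = \left(- \frac{1}{6}\right) \left(-13\right) = \frac{13}{6}$)
$p{\left(z,f \right)} = -22 + f \left(7 + f\right)$
$p{\left(o{\left(5 \right)},x{\left(-4 \right)} \right)} - -35793 = \left(-22 + \frac{13 \left(7 + \frac{13}{6}\right)}{6}\right) - -35793 = \left(-22 + \frac{13}{6} \cdot \frac{55}{6}\right) + 35793 = \left(-22 + \frac{715}{36}\right) + 35793 = - \frac{77}{36} + 35793 = \frac{1288471}{36}$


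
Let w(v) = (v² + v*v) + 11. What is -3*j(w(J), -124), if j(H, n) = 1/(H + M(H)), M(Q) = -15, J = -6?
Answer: -3/68 ≈ -0.044118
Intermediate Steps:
w(v) = 11 + 2*v² (w(v) = (v² + v²) + 11 = 2*v² + 11 = 11 + 2*v²)
j(H, n) = 1/(-15 + H) (j(H, n) = 1/(H - 15) = 1/(-15 + H))
-3*j(w(J), -124) = -3/(-15 + (11 + 2*(-6)²)) = -3/(-15 + (11 + 2*36)) = -3/(-15 + (11 + 72)) = -3/(-15 + 83) = -3/68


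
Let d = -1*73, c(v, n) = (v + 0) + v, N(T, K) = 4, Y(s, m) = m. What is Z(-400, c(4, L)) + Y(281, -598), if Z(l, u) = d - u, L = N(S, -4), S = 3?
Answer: -679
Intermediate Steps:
L = 4
c(v, n) = 2*v (c(v, n) = v + v = 2*v)
d = -73
Z(l, u) = -73 - u
Z(-400, c(4, L)) + Y(281, -598) = (-73 - 2*4) - 598 = (-73 - 1*8) - 598 = (-73 - 8) - 598 = -81 - 598 = -679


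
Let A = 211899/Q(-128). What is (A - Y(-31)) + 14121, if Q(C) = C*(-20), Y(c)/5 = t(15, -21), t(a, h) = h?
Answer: 36630459/2560 ≈ 14309.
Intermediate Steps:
Y(c) = -105 (Y(c) = 5*(-21) = -105)
Q(C) = -20*C
A = 211899/2560 (A = 211899/((-20*(-128))) = 211899/2560 ≈ 82.773)
(A - Y(-31)) + 14121 = (211899/2560 - 1*(-105)) + 14121 = (211899/2560 + 105) + 14121 = 480699/2560 + 14121 = 36630459/2560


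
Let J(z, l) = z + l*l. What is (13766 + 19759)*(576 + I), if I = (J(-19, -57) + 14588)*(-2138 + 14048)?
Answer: 7114439349900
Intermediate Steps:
J(z, l) = z + l²
I = 212212380 (I = ((-19 + (-57)²) + 14588)*(-2138 + 14048) = ((-19 + 3249) + 14588)*11910 = (3230 + 14588)*11910 = 17818*11910 = 212212380)
(13766 + 19759)*(576 + I) = (13766 + 19759)*(576 + 212212380) = 33525*212212956 = 7114439349900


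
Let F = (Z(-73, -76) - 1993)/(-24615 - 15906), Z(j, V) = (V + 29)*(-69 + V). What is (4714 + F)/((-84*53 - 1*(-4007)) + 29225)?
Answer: 47752793/291548595 ≈ 0.16379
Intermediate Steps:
Z(j, V) = (-69 + V)*(29 + V) (Z(j, V) = (29 + V)*(-69 + V) = (-69 + V)*(29 + V))
F = -4822/40521 (F = ((-2001 + (-76)² - 40*(-76)) - 1993)/(-24615 - 15906) = ((-2001 + 5776 + 3040) - 1993)/(-40521) = (6815 - 1993)*(-1/40521) = 4822*(-1/40521) = -4822/40521 ≈ -0.11900)
(4714 + F)/((-84*53 - 1*(-4007)) + 29225) = (4714 - 4822/40521)/((-84*53 - 1*(-4007)) + 29225) = 191011172/(40521*((-4452 + 4007) + 29225)) = 191011172/(40521*(-445 + 29225)) = (191011172/40521)/28780 = (191011172/40521)*(1/28780) = 47752793/291548595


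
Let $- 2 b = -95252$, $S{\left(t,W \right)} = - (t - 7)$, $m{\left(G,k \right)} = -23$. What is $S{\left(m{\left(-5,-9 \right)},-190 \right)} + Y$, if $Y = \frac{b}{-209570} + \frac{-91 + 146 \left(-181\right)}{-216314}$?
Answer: $\frac{677621373263}{22666462490} \approx 29.895$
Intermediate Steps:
$S{\left(t,W \right)} = 7 - t$ ($S{\left(t,W \right)} = - (-7 + t) = 7 - t$)
$b = 47626$ ($b = \left(- \frac{1}{2}\right) \left(-95252\right) = 47626$)
$Y = - \frac{2372501437}{22666462490}$ ($Y = \frac{47626}{-209570} + \frac{-91 + 146 \left(-181\right)}{-216314} = 47626 \left(- \frac{1}{209570}\right) + \left(-91 - 26426\right) \left(- \frac{1}{216314}\right) = - \frac{23813}{104785} - - \frac{26517}{216314} = - \frac{23813}{104785} + \frac{26517}{216314} = - \frac{2372501437}{22666462490} \approx -0.10467$)
$S{\left(m{\left(-5,-9 \right)},-190 \right)} + Y = \left(7 - -23\right) - \frac{2372501437}{22666462490} = \left(7 + 23\right) - \frac{2372501437}{22666462490} = 30 - \frac{2372501437}{22666462490} = \frac{677621373263}{22666462490}$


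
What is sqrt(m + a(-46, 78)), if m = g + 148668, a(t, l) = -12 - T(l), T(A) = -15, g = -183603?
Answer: 2*I*sqrt(8733) ≈ 186.9*I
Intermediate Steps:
a(t, l) = 3 (a(t, l) = -12 - 1*(-15) = -12 + 15 = 3)
m = -34935 (m = -183603 + 148668 = -34935)
sqrt(m + a(-46, 78)) = sqrt(-34935 + 3) = sqrt(-34932) = 2*I*sqrt(8733)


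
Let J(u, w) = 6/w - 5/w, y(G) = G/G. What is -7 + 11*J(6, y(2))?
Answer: 4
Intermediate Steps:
y(G) = 1
J(u, w) = 1/w
-7 + 11*J(6, y(2)) = -7 + 11/1 = -7 + 11*1 = -7 + 11 = 4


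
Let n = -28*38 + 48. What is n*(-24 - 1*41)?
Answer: 66040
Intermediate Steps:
n = -1016 (n = -1064 + 48 = -1016)
n*(-24 - 1*41) = -1016*(-24 - 1*41) = -1016*(-24 - 41) = -1016*(-65) = 66040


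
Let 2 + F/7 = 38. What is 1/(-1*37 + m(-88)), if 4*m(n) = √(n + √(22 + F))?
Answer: -1/(37 - I*√(88 - √274)/4) ≈ -0.026939 - 0.0015386*I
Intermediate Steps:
F = 252 (F = -14 + 7*38 = -14 + 266 = 252)
m(n) = √(n + √274)/4 (m(n) = √(n + √(22 + 252))/4 = √(n + √274)/4)
1/(-1*37 + m(-88)) = 1/(-1*37 + √(-88 + √274)/4) = 1/(-37 + √(-88 + √274)/4)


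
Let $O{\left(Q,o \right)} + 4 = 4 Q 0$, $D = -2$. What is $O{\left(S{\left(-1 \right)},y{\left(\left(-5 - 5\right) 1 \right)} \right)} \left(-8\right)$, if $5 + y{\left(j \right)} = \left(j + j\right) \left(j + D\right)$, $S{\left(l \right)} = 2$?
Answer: $32$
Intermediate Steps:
$y{\left(j \right)} = -5 + 2 j \left(-2 + j\right)$ ($y{\left(j \right)} = -5 + \left(j + j\right) \left(j - 2\right) = -5 + 2 j \left(-2 + j\right)$)
$O{\left(Q,o \right)} = -4$ ($O{\left(Q,o \right)} = -4 + 4 Q 0 = -4 + 0 = -4$)
$O{\left(S{\left(-1 \right)},y{\left(\left(-5 - 5\right) 1 \right)} \right)} \left(-8\right) = \left(-4\right) \left(-8\right) = 32$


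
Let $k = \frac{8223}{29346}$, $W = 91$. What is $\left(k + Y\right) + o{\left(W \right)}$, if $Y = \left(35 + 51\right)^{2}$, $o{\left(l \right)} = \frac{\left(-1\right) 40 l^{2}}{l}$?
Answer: $\frac{36743933}{9782} \approx 3756.3$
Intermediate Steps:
$o{\left(l \right)} = - 40 l$ ($o{\left(l \right)} = \frac{\left(-40\right) l^{2}}{l} = - 40 l$)
$k = \frac{2741}{9782}$ ($k = 8223 \cdot \frac{1}{29346} = \frac{2741}{9782} \approx 0.28021$)
$Y = 7396$ ($Y = 86^{2} = 7396$)
$\left(k + Y\right) + o{\left(W \right)} = \left(\frac{2741}{9782} + 7396\right) - 3640 = \frac{72350413}{9782} - 3640 = \frac{36743933}{9782}$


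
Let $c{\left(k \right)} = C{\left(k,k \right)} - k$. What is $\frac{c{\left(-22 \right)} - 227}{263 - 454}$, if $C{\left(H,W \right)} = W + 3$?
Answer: $\frac{224}{191} \approx 1.1728$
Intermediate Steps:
$C{\left(H,W \right)} = 3 + W$
$c{\left(k \right)} = 3$ ($c{\left(k \right)} = \left(3 + k\right) - k = 3$)
$\frac{c{\left(-22 \right)} - 227}{263 - 454} = \frac{3 - 227}{263 - 454} = - \frac{224}{-191} = \left(-224\right) \left(- \frac{1}{191}\right) = \frac{224}{191}$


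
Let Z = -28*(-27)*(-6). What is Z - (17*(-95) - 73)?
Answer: -2848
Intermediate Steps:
Z = -4536 (Z = 756*(-6) = -4536)
Z - (17*(-95) - 73) = -4536 - (17*(-95) - 73) = -4536 - (-1615 - 73) = -4536 - 1*(-1688) = -4536 + 1688 = -2848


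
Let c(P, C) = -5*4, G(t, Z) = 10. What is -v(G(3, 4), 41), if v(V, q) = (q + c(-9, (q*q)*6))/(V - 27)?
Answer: 21/17 ≈ 1.2353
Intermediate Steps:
c(P, C) = -20
v(V, q) = (-20 + q)/(-27 + V) (v(V, q) = (q - 20)/(V - 27) = (-20 + q)/(-27 + V))
-v(G(3, 4), 41) = -(-20 + 41)/(-27 + 10) = -21/(-17) = -(-1)*21/17 = -1*(-21/17) = 21/17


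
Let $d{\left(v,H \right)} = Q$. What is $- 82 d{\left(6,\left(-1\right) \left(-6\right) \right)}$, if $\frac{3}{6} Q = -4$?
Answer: $656$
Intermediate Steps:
$Q = -8$ ($Q = 2 \left(-4\right) = -8$)
$d{\left(v,H \right)} = -8$
$- 82 d{\left(6,\left(-1\right) \left(-6\right) \right)} = \left(-82\right) \left(-8\right) = 656$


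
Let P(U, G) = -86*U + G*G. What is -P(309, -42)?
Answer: 24810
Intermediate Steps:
P(U, G) = G² - 86*U (P(U, G) = -86*U + G² = G² - 86*U)
-P(309, -42) = -((-42)² - 86*309) = -(1764 - 26574) = -1*(-24810) = 24810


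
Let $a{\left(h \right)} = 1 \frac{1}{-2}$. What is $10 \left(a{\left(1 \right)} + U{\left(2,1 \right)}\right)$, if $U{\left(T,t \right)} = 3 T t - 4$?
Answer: $15$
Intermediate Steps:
$a{\left(h \right)} = - \frac{1}{2}$ ($a{\left(h \right)} = 1 \left(- \frac{1}{2}\right) = - \frac{1}{2}$)
$U{\left(T,t \right)} = -4 + 3 T t$ ($U{\left(T,t \right)} = 3 T t - 4 = -4 + 3 T t$)
$10 \left(a{\left(1 \right)} + U{\left(2,1 \right)}\right) = 10 \left(- \frac{1}{2} - \left(4 - 6\right)\right) = 10 \left(- \frac{1}{2} + \left(-4 + 6\right)\right) = 10 \left(- \frac{1}{2} + 2\right) = 10 \cdot \frac{3}{2} = 15$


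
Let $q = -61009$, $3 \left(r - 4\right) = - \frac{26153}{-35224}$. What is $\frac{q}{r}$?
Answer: $- \frac{6446943048}{448841} \approx -14364.0$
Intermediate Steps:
$r = \frac{448841}{105672}$ ($r = 4 + \frac{\left(-26153\right) \frac{1}{-35224}}{3} = 4 + \frac{\left(-26153\right) \left(- \frac{1}{35224}\right)}{3} = 4 + \frac{1}{3} \cdot \frac{26153}{35224} = 4 + \frac{26153}{105672} = \frac{448841}{105672} \approx 4.2475$)
$\frac{q}{r} = - \frac{61009}{\frac{448841}{105672}} = \left(-61009\right) \frac{105672}{448841} = - \frac{6446943048}{448841}$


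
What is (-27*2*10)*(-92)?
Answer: 49680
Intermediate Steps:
(-27*2*10)*(-92) = -54*10*(-92) = -540*(-92) = 49680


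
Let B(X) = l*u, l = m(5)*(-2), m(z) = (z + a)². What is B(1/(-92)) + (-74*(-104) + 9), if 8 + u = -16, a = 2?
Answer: 10057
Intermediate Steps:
m(z) = (2 + z)² (m(z) = (z + 2)² = (2 + z)²)
l = -98 (l = (2 + 5)²*(-2) = 7²*(-2) = 49*(-2) = -98)
u = -24 (u = -8 - 16 = -24)
B(X) = 2352 (B(X) = -98*(-24) = 2352)
B(1/(-92)) + (-74*(-104) + 9) = 2352 + (-74*(-104) + 9) = 2352 + (7696 + 9) = 2352 + 7705 = 10057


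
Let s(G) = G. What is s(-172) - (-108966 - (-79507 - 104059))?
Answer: -74772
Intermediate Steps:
s(-172) - (-108966 - (-79507 - 104059)) = -172 - (-108966 - (-79507 - 104059)) = -172 - (-108966 - 1*(-183566)) = -172 - (-108966 + 183566) = -172 - 1*74600 = -172 - 74600 = -74772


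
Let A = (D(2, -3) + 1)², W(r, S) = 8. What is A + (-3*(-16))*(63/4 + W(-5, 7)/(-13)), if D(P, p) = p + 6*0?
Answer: 9496/13 ≈ 730.46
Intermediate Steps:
D(P, p) = p (D(P, p) = p + 0 = p)
A = 4 (A = (-3 + 1)² = (-2)² = 4)
A + (-3*(-16))*(63/4 + W(-5, 7)/(-13)) = 4 + (-3*(-16))*(63/4 + 8/(-13)) = 4 + 48*(63*(¼) + 8*(-1/13)) = 4 + 48*(63/4 - 8/13) = 4 + 48*(787/52) = 4 + 9444/13 = 9496/13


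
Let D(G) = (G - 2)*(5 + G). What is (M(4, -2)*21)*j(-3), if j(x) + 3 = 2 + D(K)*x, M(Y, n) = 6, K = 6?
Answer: -16758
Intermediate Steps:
D(G) = (-2 + G)*(5 + G)
j(x) = -1 + 44*x (j(x) = -3 + (2 + (-10 + 6² + 3*6)*x) = -3 + (2 + (-10 + 36 + 18)*x) = -3 + (2 + 44*x) = -1 + 44*x)
(M(4, -2)*21)*j(-3) = (6*21)*(-1 + 44*(-3)) = 126*(-1 - 132) = 126*(-133) = -16758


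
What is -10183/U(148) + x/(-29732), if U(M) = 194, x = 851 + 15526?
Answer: -152969047/2884004 ≈ -53.041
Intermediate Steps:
x = 16377
-10183/U(148) + x/(-29732) = -10183/194 + 16377/(-29732) = -10183*1/194 + 16377*(-1/29732) = -10183/194 - 16377/29732 = -152969047/2884004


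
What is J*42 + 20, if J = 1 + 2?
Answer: 146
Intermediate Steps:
J = 3
J*42 + 20 = 3*42 + 20 = 126 + 20 = 146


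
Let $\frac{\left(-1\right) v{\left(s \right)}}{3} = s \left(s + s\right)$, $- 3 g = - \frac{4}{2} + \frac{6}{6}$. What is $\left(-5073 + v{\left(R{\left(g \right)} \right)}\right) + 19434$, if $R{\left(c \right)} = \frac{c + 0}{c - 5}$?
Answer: $\frac{1407375}{98} \approx 14361.0$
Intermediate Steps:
$g = \frac{1}{3}$ ($g = - \frac{- \frac{4}{2} + \frac{6}{6}}{3} = - \frac{\left(-4\right) \frac{1}{2} + 6 \cdot \frac{1}{6}}{3} = - \frac{-2 + 1}{3} = \left(- \frac{1}{3}\right) \left(-1\right) = \frac{1}{3} \approx 0.33333$)
$R{\left(c \right)} = \frac{c}{-5 + c}$
$v{\left(s \right)} = - 6 s^{2}$ ($v{\left(s \right)} = - 3 s \left(s + s\right) = - 3 s 2 s = - 3 \cdot 2 s^{2} = - 6 s^{2}$)
$\left(-5073 + v{\left(R{\left(g \right)} \right)}\right) + 19434 = \left(-5073 - 6 \left(\frac{1}{3 \left(-5 + \frac{1}{3}\right)}\right)^{2}\right) + 19434 = \left(-5073 - 6 \left(\frac{1}{3 \left(- \frac{14}{3}\right)}\right)^{2}\right) + 19434 = \left(-5073 - 6 \left(\frac{1}{3} \left(- \frac{3}{14}\right)\right)^{2}\right) + 19434 = \left(-5073 - 6 \left(- \frac{1}{14}\right)^{2}\right) + 19434 = \left(-5073 - \frac{3}{98}\right) + 19434 = - \frac{497157}{98} + 19434 = \frac{1407375}{98}$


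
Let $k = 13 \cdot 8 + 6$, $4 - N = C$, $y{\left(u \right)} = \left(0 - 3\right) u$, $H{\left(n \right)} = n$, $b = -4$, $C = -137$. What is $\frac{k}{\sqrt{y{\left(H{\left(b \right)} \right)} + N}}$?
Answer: $\frac{110 \sqrt{17}}{51} \approx 8.893$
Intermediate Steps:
$y{\left(u \right)} = - 3 u$
$N = 141$ ($N = 4 - -137 = 4 + 137 = 141$)
$k = 110$ ($k = 104 + 6 = 110$)
$\frac{k}{\sqrt{y{\left(H{\left(b \right)} \right)} + N}} = \frac{110}{\sqrt{\left(-3\right) \left(-4\right) + 141}} = \frac{110}{\sqrt{12 + 141}} = \frac{110}{\sqrt{153}} = \frac{110}{3 \sqrt{17}} = 110 \frac{\sqrt{17}}{51} = \frac{110 \sqrt{17}}{51}$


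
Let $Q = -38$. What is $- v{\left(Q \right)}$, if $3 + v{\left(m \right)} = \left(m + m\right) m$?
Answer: $-2885$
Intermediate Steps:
$v{\left(m \right)} = -3 + 2 m^{2}$ ($v{\left(m \right)} = -3 + \left(m + m\right) m = -3 + 2 m m = -3 + 2 m^{2}$)
$- v{\left(Q \right)} = - (-3 + 2 \left(-38\right)^{2}) = - (-3 + 2 \cdot 1444) = - (-3 + 2888) = \left(-1\right) 2885 = -2885$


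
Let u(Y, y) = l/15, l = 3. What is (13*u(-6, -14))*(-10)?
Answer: -26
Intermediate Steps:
u(Y, y) = 1/5 (u(Y, y) = 3/15 = 3*(1/15) = 1/5)
(13*u(-6, -14))*(-10) = (13*(1/5))*(-10) = (13/5)*(-10) = -26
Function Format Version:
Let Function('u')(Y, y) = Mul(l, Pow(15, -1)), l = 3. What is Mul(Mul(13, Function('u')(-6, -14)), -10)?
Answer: -26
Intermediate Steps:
Function('u')(Y, y) = Rational(1, 5) (Function('u')(Y, y) = Mul(3, Pow(15, -1)) = Mul(3, Rational(1, 15)) = Rational(1, 5))
Mul(Mul(13, Function('u')(-6, -14)), -10) = Mul(Mul(13, Rational(1, 5)), -10) = Mul(Rational(13, 5), -10) = -26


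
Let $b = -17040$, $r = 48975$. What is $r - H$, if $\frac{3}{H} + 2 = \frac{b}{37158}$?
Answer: $\frac{745711929}{15226} \approx 48976.0$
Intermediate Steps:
$H = - \frac{18579}{15226}$ ($H = \frac{3}{-2 - \frac{17040}{37158}} = \frac{3}{-2 - \frac{2840}{6193}} = \frac{3}{- \frac{15226}{6193}} = 3 \left(- \frac{6193}{15226}\right) = - \frac{18579}{15226} \approx -1.2202$)
$r - H = 48975 - - \frac{18579}{15226} = 48975 + \frac{18579}{15226} = \frac{745711929}{15226}$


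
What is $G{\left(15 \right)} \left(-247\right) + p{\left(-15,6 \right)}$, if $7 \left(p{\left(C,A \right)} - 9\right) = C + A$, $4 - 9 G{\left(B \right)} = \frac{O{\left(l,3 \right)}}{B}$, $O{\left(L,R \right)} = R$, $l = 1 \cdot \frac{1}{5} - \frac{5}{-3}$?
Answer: $- \frac{30421}{315} \approx -96.575$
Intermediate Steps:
$l = \frac{28}{15}$ ($l = 1 \cdot \frac{1}{5} - - \frac{5}{3} = \frac{1}{5} + \frac{5}{3} = \frac{28}{15} \approx 1.8667$)
$G{\left(B \right)} = \frac{4}{9} - \frac{1}{3 B}$ ($G{\left(B \right)} = \frac{4}{9} - \frac{3 \frac{1}{B}}{9} = \frac{4}{9} - \frac{1}{3 B}$)
$p{\left(C,A \right)} = 9 + \frac{A}{7} + \frac{C}{7}$ ($p{\left(C,A \right)} = 9 + \frac{C + A}{7} = 9 + \frac{A + C}{7} = 9 + \left(\frac{A}{7} + \frac{C}{7}\right) = 9 + \frac{A}{7} + \frac{C}{7}$)
$G{\left(15 \right)} \left(-247\right) + p{\left(-15,6 \right)} = \frac{-3 + 4 \cdot 15}{9 \cdot 15} \left(-247\right) + \left(9 + \frac{1}{7} \cdot 6 + \frac{1}{7} \left(-15\right)\right) = \frac{1}{9} \cdot \frac{1}{15} \left(-3 + 60\right) \left(-247\right) + \left(9 + \frac{6}{7} - \frac{15}{7}\right) = \frac{1}{9} \cdot \frac{1}{15} \cdot 57 \left(-247\right) + \frac{54}{7} = \frac{19}{45} \left(-247\right) + \frac{54}{7} = - \frac{4693}{45} + \frac{54}{7} = - \frac{30421}{315}$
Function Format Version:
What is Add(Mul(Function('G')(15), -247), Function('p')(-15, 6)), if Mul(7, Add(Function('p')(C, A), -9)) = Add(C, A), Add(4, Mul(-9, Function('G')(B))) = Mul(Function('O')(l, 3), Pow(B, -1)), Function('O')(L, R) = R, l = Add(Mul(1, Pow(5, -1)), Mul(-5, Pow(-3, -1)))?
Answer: Rational(-30421, 315) ≈ -96.575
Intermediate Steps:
l = Rational(28, 15) (l = Add(Mul(1, Rational(1, 5)), Mul(-5, Rational(-1, 3))) = Add(Rational(1, 5), Rational(5, 3)) = Rational(28, 15) ≈ 1.8667)
Function('G')(B) = Add(Rational(4, 9), Mul(Rational(-1, 3), Pow(B, -1))) (Function('G')(B) = Add(Rational(4, 9), Mul(Rational(-1, 9), Mul(3, Pow(B, -1)))) = Add(Rational(4, 9), Mul(Rational(-1, 3), Pow(B, -1))))
Function('p')(C, A) = Add(9, Mul(Rational(1, 7), A), Mul(Rational(1, 7), C)) (Function('p')(C, A) = Add(9, Mul(Rational(1, 7), Add(C, A))) = Add(9, Mul(Rational(1, 7), Add(A, C))) = Add(9, Add(Mul(Rational(1, 7), A), Mul(Rational(1, 7), C))) = Add(9, Mul(Rational(1, 7), A), Mul(Rational(1, 7), C)))
Add(Mul(Function('G')(15), -247), Function('p')(-15, 6)) = Add(Mul(Mul(Rational(1, 9), Pow(15, -1), Add(-3, Mul(4, 15))), -247), Add(9, Mul(Rational(1, 7), 6), Mul(Rational(1, 7), -15))) = Add(Mul(Mul(Rational(1, 9), Rational(1, 15), Add(-3, 60)), -247), Add(9, Rational(6, 7), Rational(-15, 7))) = Add(Mul(Mul(Rational(1, 9), Rational(1, 15), 57), -247), Rational(54, 7)) = Add(Mul(Rational(19, 45), -247), Rational(54, 7)) = Add(Rational(-4693, 45), Rational(54, 7)) = Rational(-30421, 315)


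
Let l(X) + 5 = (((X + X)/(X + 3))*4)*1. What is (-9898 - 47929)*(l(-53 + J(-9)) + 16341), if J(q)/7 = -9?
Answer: -106800454992/113 ≈ -9.4514e+8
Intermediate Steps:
J(q) = -63 (J(q) = 7*(-9) = -63)
l(X) = -5 + 8*X/(3 + X) (l(X) = -5 + (((X + X)/(X + 3))*4)*1 = -5 + (((2*X)/(3 + X))*4)*1 = -5 + ((2*X/(3 + X))*4)*1 = -5 + (8*X/(3 + X))*1 = -5 + 8*X/(3 + X))
(-9898 - 47929)*(l(-53 + J(-9)) + 16341) = (-9898 - 47929)*(3*(-5 + (-53 - 63))/(3 + (-53 - 63)) + 16341) = -57827*(3*(-5 - 116)/(3 - 116) + 16341) = -57827*(3*(-121)/(-113) + 16341) = -57827*(3*(-1/113)*(-121) + 16341) = -57827*(363/113 + 16341) = -57827*1846896/113 = -106800454992/113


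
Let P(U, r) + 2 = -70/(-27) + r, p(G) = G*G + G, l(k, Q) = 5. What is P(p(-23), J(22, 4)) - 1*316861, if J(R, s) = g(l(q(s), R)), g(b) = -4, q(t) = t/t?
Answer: -8555339/27 ≈ -3.1686e+5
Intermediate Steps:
q(t) = 1
J(R, s) = -4
p(G) = G + G**2 (p(G) = G**2 + G = G + G**2)
P(U, r) = 16/27 + r (P(U, r) = -2 + (-70/(-27) + r) = -2 + (-70*(-1/27) + r) = -2 + (70/27 + r) = 16/27 + r)
P(p(-23), J(22, 4)) - 1*316861 = (16/27 - 4) - 1*316861 = -92/27 - 316861 = -8555339/27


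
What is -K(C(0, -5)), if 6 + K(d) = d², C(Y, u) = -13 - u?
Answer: -58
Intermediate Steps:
K(d) = -6 + d²
-K(C(0, -5)) = -(-6 + (-13 - 1*(-5))²) = -(-6 + (-13 + 5)²) = -(-6 + (-8)²) = -(-6 + 64) = -1*58 = -58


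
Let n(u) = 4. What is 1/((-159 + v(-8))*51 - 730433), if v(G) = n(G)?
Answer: -1/738338 ≈ -1.3544e-6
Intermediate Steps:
v(G) = 4
1/((-159 + v(-8))*51 - 730433) = 1/((-159 + 4)*51 - 730433) = 1/(-155*51 - 730433) = 1/(-7905 - 730433) = 1/(-738338) = -1/738338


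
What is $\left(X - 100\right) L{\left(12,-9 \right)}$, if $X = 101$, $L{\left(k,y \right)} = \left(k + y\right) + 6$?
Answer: $9$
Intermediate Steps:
$L{\left(k,y \right)} = 6 + k + y$
$\left(X - 100\right) L{\left(12,-9 \right)} = \left(101 - 100\right) \left(6 + 12 - 9\right) = 1 \cdot 9 = 9$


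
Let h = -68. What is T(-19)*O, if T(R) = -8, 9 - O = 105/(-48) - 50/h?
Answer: -2843/34 ≈ -83.618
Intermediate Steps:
O = 2843/272 (O = 9 - (105/(-48) - 50/(-68)) = 9 - (105*(-1/48) - 50*(-1/68)) = 9 - (-35/16 + 25/34) = 9 - 1*(-395/272) = 9 + 395/272 = 2843/272 ≈ 10.452)
T(-19)*O = -8*2843/272 = -2843/34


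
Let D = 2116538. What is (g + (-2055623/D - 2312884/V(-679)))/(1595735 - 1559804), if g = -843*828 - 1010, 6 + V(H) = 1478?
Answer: -38976913600567/1999010877936 ≈ -19.498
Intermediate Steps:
V(H) = 1472 (V(H) = -6 + 1478 = 1472)
g = -699014 (g = -698004 - 1010 = -699014)
(g + (-2055623/D - 2312884/V(-679)))/(1595735 - 1559804) = (-699014 + (-2055623/2116538 - 2312884/1472))/(1595735 - 1559804) = (-699014 + (-2055623*1/2116538 - 2312884*1/1472))/35931 = (-699014 + (-2055623/2116538 - 578221/368))*(1/35931) = (-699014 - 612291594081/389442992)*(1/35931) = -272838395203969/389442992*1/35931 = -38976913600567/1999010877936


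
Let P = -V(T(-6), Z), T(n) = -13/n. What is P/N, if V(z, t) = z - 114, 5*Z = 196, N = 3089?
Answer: 671/18534 ≈ 0.036204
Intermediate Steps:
Z = 196/5 (Z = (⅕)*196 = 196/5 ≈ 39.200)
V(z, t) = -114 + z
P = 671/6 (P = -(-114 - 13/(-6)) = -(-114 - 13*(-⅙)) = -(-114 + 13/6) = -1*(-671/6) = 671/6 ≈ 111.83)
P/N = (671/6)/3089 = (671/6)*(1/3089) = 671/18534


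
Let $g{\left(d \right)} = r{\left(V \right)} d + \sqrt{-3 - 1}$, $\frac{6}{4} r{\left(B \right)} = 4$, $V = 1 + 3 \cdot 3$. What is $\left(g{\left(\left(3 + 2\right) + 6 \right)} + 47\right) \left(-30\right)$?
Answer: $-2290 - 60 i \approx -2290.0 - 60.0 i$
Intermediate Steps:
$V = 10$ ($V = 1 + 9 = 10$)
$r{\left(B \right)} = \frac{8}{3}$ ($r{\left(B \right)} = \frac{2}{3} \cdot 4 = \frac{8}{3}$)
$g{\left(d \right)} = 2 i + \frac{8 d}{3}$ ($g{\left(d \right)} = \frac{8 d}{3} + \sqrt{-3 - 1} = \frac{8 d}{3} + \sqrt{-4} = \frac{8 d}{3} + 2 i = 2 i + \frac{8 d}{3}$)
$\left(g{\left(\left(3 + 2\right) + 6 \right)} + 47\right) \left(-30\right) = \left(\left(2 i + \frac{8 \left(\left(3 + 2\right) + 6\right)}{3}\right) + 47\right) \left(-30\right) = \left(\left(2 i + \frac{8 \left(5 + 6\right)}{3}\right) + 47\right) \left(-30\right) = \left(\left(2 i + \frac{8}{3} \cdot 11\right) + 47\right) \left(-30\right) = \left(\left(2 i + \frac{88}{3}\right) + 47\right) \left(-30\right) = \left(\left(\frac{88}{3} + 2 i\right) + 47\right) \left(-30\right) = \left(\frac{229}{3} + 2 i\right) \left(-30\right) = -2290 - 60 i$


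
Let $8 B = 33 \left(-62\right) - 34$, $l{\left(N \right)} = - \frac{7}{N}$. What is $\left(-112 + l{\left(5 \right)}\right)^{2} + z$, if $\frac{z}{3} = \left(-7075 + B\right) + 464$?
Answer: $- \frac{193836}{25} \approx -7753.4$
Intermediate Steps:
$B = -260$ ($B = \frac{33 \left(-62\right) - 34}{8} = \frac{-2046 - 34}{8} = \frac{1}{8} \left(-2080\right) = -260$)
$z = -20613$ ($z = 3 \left(\left(-7075 - 260\right) + 464\right) = 3 \left(-7335 + 464\right) = 3 \left(-6871\right) = -20613$)
$\left(-112 + l{\left(5 \right)}\right)^{2} + z = \left(-112 - \frac{7}{5}\right)^{2} - 20613 = \left(- \frac{567}{5}\right)^{2} - 20613 = \frac{321489}{25} - 20613 = - \frac{193836}{25}$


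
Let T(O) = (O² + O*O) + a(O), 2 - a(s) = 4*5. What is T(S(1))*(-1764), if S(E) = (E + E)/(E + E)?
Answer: 28224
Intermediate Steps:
a(s) = -18 (a(s) = 2 - 4*5 = 2 - 1*20 = 2 - 20 = -18)
S(E) = 1 (S(E) = (2*E)/((2*E)) = (2*E)*(1/(2*E)) = 1)
T(O) = -18 + 2*O² (T(O) = (O² + O*O) - 18 = (O² + O²) - 18 = 2*O² - 18 = -18 + 2*O²)
T(S(1))*(-1764) = (-18 + 2*1²)*(-1764) = (-18 + 2*1)*(-1764) = (-18 + 2)*(-1764) = -16*(-1764) = 28224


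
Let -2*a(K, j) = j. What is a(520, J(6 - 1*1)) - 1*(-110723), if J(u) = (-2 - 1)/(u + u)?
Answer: 2214463/20 ≈ 1.1072e+5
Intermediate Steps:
J(u) = -3/(2*u) (J(u) = -3*1/(2*u) = -3/(2*u))
a(K, j) = -j/2
a(520, J(6 - 1*1)) - 1*(-110723) = -(-3)/(4*(6 - 1*1)) - 1*(-110723) = -(-3)/(4*(6 - 1)) + 110723 = -(-3)/(4*5) + 110723 = -½*(-3/10) + 110723 = 3/20 + 110723 = 2214463/20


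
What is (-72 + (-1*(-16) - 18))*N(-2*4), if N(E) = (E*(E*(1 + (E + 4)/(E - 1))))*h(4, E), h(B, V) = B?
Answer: -246272/9 ≈ -27364.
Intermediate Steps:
N(E) = 4*E²*(1 + (4 + E)/(-1 + E)) (N(E) = (E*(E*(1 + (E + 4)/(E - 1))))*4 = (E*(E*(1 + (4 + E)/(-1 + E))))*4 = (E²*(1 + (4 + E)/(-1 + E)))*4 = 4*E²*(1 + (4 + E)/(-1 + E)))
(-72 + (-1*(-16) - 18))*N(-2*4) = (-72 + (-1*(-16) - 18))*((-2*4)²*(12 + 8*(-2*4))/(-1 - 2*4)) = (-72 + (16 - 18))*((-8)²*(12 + 8*(-8))/(-1 - 8)) = (-72 - 2)*(64*(12 - 64)/(-9)) = -4736*(-1)*(-52)/9 = -74*3328/9 = -246272/9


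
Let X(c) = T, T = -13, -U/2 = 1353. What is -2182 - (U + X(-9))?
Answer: 537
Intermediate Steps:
U = -2706 (U = -2*1353 = -2706)
X(c) = -13
-2182 - (U + X(-9)) = -2182 - (-2706 - 13) = -2182 - 1*(-2719) = -2182 + 2719 = 537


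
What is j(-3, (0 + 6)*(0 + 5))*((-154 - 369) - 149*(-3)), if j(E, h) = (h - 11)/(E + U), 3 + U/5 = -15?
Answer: 1444/93 ≈ 15.527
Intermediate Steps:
U = -90 (U = -15 + 5*(-15) = -15 - 75 = -90)
j(E, h) = (-11 + h)/(-90 + E) (j(E, h) = (h - 11)/(E - 90) = (-11 + h)/(-90 + E))
j(-3, (0 + 6)*(0 + 5))*((-154 - 369) - 149*(-3)) = ((-11 + (0 + 6)*(0 + 5))/(-90 - 3))*((-154 - 369) - 149*(-3)) = ((-11 + 6*5)/(-93))*(-523 + 447) = -(-11 + 30)/93*(-76) = -1/93*19*(-76) = -19/93*(-76) = 1444/93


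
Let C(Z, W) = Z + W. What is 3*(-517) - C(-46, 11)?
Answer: -1516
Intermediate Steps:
C(Z, W) = W + Z
3*(-517) - C(-46, 11) = 3*(-517) - (11 - 46) = -1551 - 1*(-35) = -1551 + 35 = -1516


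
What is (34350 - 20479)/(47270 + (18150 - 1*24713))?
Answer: 13871/40707 ≈ 0.34075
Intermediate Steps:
(34350 - 20479)/(47270 + (18150 - 1*24713)) = 13871/(47270 + (18150 - 24713)) = 13871/(47270 - 6563) = 13871/40707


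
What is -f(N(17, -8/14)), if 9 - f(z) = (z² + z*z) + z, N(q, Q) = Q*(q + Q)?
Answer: 379051/2401 ≈ 157.87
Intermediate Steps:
N(q, Q) = Q*(Q + q)
f(z) = 9 - z - 2*z² (f(z) = 9 - ((z² + z*z) + z) = 9 - ((z² + z²) + z) = 9 - (2*z² + z) = 9 - (z + 2*z²) = 9 + (-z - 2*z²) = 9 - z - 2*z²)
-f(N(17, -8/14)) = -(9 - (-8/14)*(-8/14 + 17) - 2*16*(-8/14 + 17)²/49) = -(9 - (-8*1/14)*(-8*1/14 + 17) - 2*16*(-8*1/14 + 17)²/49) = -(9 - (-4)*(-4/7 + 17)/7 - 2*16*(-4/7 + 17)²/49) = -(9 - (-4)*115/(7*7) - 2*(-4/7*115/7)²) = -(9 - 1*(-460/49) - 2*(-460/49)²) = -(9 + 460/49 - 2*211600/2401) = -(9 + 460/49 - 423200/2401) = -1*(-379051/2401) = 379051/2401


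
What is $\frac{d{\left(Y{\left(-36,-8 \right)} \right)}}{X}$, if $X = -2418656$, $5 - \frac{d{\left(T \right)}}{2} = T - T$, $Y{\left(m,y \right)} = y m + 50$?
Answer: $- \frac{5}{1209328} \approx -4.1345 \cdot 10^{-6}$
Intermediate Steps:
$Y{\left(m,y \right)} = 50 + m y$ ($Y{\left(m,y \right)} = m y + 50 = 50 + m y$)
$d{\left(T \right)} = 10$ ($d{\left(T \right)} = 10 - 2 \left(T - T\right) = 10 - 0 = 10 + 0 = 10$)
$\frac{d{\left(Y{\left(-36,-8 \right)} \right)}}{X} = \frac{10}{-2418656} = 10 \left(- \frac{1}{2418656}\right) = - \frac{5}{1209328}$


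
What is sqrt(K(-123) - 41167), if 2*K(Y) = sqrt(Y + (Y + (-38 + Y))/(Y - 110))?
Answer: sqrt(-8939661052 + 2330*I*sqrt(264455))/466 ≈ 0.013597 + 202.9*I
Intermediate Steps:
K(Y) = sqrt(Y + (-38 + 2*Y)/(-110 + Y))/2 (K(Y) = sqrt(Y + (Y + (-38 + Y))/(Y - 110))/2 = sqrt(Y + (-38 + 2*Y)/(-110 + Y))/2)
sqrt(K(-123) - 41167) = sqrt(sqrt((-38 + (-123)**2 - 108*(-123))/(-110 - 123))/2 - 41167) = sqrt(sqrt((-38 + 15129 + 13284)/(-233))/2 - 41167) = sqrt(sqrt(-1/233*28375)/2 - 41167) = sqrt(sqrt(-28375/233)/2 - 41167) = sqrt((5*I*sqrt(264455)/233)/2 - 41167) = sqrt(5*I*sqrt(264455)/466 - 41167) = sqrt(-41167 + 5*I*sqrt(264455)/466)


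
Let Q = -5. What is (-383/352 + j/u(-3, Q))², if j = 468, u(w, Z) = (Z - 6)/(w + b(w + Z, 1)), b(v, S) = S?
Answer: 874325761/123904 ≈ 7056.5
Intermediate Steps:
u(w, Z) = (-6 + Z)/(1 + w) (u(w, Z) = (Z - 6)/(w + 1) = (-6 + Z)/(1 + w))
(-383/352 + j/u(-3, Q))² = (-383/352 + 468/(((-6 - 5)/(1 - 3))))² = (-383*1/352 + 468/((-11/(-2))))² = (-383/352 + 468/((-½*(-11))))² = (-383/352 + 468/(11/2))² = (-383/352 + 468*(2/11))² = (-383/352 + 936/11)² = (29569/352)² = 874325761/123904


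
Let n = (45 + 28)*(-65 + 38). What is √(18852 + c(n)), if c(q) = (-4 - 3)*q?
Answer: √32649 ≈ 180.69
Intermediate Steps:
n = -1971 (n = 73*(-27) = -1971)
c(q) = -7*q
√(18852 + c(n)) = √(18852 - 7*(-1971)) = √(18852 + 13797) = √32649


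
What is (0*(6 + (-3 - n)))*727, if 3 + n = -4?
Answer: 0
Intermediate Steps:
n = -7 (n = -3 - 4 = -7)
(0*(6 + (-3 - n)))*727 = (0*(6 + (-3 - 1*(-7))))*727 = (0*(6 + (-3 + 7)))*727 = (0*(6 + 4))*727 = (0*10)*727 = 0*727 = 0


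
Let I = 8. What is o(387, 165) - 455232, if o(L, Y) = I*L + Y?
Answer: -451971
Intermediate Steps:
o(L, Y) = Y + 8*L (o(L, Y) = 8*L + Y = Y + 8*L)
o(387, 165) - 455232 = (165 + 8*387) - 455232 = (165 + 3096) - 455232 = 3261 - 455232 = -451971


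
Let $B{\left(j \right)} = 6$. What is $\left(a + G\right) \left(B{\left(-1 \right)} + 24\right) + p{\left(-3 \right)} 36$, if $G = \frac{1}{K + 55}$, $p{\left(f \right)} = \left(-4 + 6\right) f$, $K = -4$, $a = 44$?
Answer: $\frac{18778}{17} \approx 1104.6$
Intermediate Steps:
$p{\left(f \right)} = 2 f$
$G = \frac{1}{51}$ ($G = \frac{1}{-4 + 55} = \frac{1}{51} \approx 0.019608$)
$\left(a + G\right) \left(B{\left(-1 \right)} + 24\right) + p{\left(-3 \right)} 36 = \left(44 + \frac{1}{51}\right) \left(6 + 24\right) + 2 \left(-3\right) 36 = \frac{2245}{51} \cdot 30 - 216 = \frac{22450}{17} - 216 = \frac{18778}{17}$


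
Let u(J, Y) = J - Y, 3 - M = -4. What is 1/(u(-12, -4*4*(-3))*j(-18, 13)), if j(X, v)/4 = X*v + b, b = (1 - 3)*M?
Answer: 1/59520 ≈ 1.6801e-5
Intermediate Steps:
M = 7 (M = 3 - 1*(-4) = 3 + 4 = 7)
b = -14 (b = (1 - 3)*7 = -2*7 = -14)
j(X, v) = -56 + 4*X*v (j(X, v) = 4*(X*v - 14) = 4*(-14 + X*v) = -56 + 4*X*v)
1/(u(-12, -4*4*(-3))*j(-18, 13)) = 1/((-12 - (-4*4)*(-3))*(-56 + 4*(-18)*13)) = 1/((-12 - (-16)*(-3))*(-56 - 936)) = 1/((-12 - 1*48)*(-992)) = 1/((-12 - 48)*(-992)) = 1/(-60*(-992)) = 1/59520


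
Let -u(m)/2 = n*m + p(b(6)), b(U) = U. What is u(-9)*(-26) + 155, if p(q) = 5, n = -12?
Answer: 6031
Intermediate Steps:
u(m) = -10 + 24*m (u(m) = -2*(-12*m + 5) = -2*(5 - 12*m) = -10 + 24*m)
u(-9)*(-26) + 155 = (-10 + 24*(-9))*(-26) + 155 = (-10 - 216)*(-26) + 155 = -226*(-26) + 155 = 5876 + 155 = 6031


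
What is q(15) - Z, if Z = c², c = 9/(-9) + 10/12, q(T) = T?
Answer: 539/36 ≈ 14.972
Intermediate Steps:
c = -⅙ (c = 9*(-⅑) + 10*(1/12) = -1 + ⅚ = -⅙ ≈ -0.16667)
Z = 1/36 (Z = (-⅙)² = 1/36 ≈ 0.027778)
q(15) - Z = 15 - 1*1/36 = 15 - 1/36 = 539/36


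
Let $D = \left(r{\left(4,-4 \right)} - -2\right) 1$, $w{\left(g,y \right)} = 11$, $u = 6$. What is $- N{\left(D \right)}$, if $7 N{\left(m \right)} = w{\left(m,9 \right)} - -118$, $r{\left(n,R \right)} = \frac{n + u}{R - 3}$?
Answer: $- \frac{129}{7} \approx -18.429$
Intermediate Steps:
$r{\left(n,R \right)} = \frac{6 + n}{-3 + R}$ ($r{\left(n,R \right)} = \frac{n + 6}{R - 3} = \frac{6 + n}{-3 + R}$)
$D = \frac{4}{7}$ ($D = \left(\frac{6 + 4}{-3 - 4} - -2\right) 1 = \left(\frac{1}{-7} \cdot 10 + 2\right) 1 = \left(\left(- \frac{1}{7}\right) 10 + 2\right) 1 = \left(- \frac{10}{7} + 2\right) 1 = \frac{4}{7} \cdot 1 = \frac{4}{7} \approx 0.57143$)
$N{\left(m \right)} = \frac{129}{7}$ ($N{\left(m \right)} = \frac{11 - -118}{7} = \frac{11 + 118}{7} = \frac{1}{7} \cdot 129 = \frac{129}{7}$)
$- N{\left(D \right)} = \left(-1\right) \frac{129}{7} = - \frac{129}{7}$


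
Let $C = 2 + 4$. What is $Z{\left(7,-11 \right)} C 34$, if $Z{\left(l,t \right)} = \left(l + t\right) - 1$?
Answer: $-1020$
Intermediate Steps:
$Z{\left(l,t \right)} = -1 + l + t$
$C = 6$
$Z{\left(7,-11 \right)} C 34 = \left(-1 + 7 - 11\right) 6 \cdot 34 = \left(-5\right) 204 = -1020$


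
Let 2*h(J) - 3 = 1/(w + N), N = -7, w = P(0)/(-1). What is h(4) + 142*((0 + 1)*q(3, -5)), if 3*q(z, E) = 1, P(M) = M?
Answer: 1024/21 ≈ 48.762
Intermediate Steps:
w = 0 (w = 0/(-1) = 0*(-1) = 0)
q(z, E) = 1/3 (q(z, E) = (1/3)*1 = 1/3)
h(J) = 10/7 (h(J) = 3/2 + 1/(2*(0 - 7)) = 3/2 + (1/2)/(-7) = 3/2 + (1/2)*(-1/7) = 3/2 - 1/14 = 10/7)
h(4) + 142*((0 + 1)*q(3, -5)) = 10/7 + 142*((0 + 1)*(1/3)) = 10/7 + 142*(1*(1/3)) = 10/7 + 142*(1/3) = 10/7 + 142/3 = 1024/21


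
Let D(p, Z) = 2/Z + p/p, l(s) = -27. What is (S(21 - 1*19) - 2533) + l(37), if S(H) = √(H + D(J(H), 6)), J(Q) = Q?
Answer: -2560 + √30/3 ≈ -2558.2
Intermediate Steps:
D(p, Z) = 1 + 2/Z (D(p, Z) = 2/Z + 1 = 1 + 2/Z)
S(H) = √(4/3 + H) (S(H) = √(H + (2 + 6)/6) = √(H + (⅙)*8) = √(H + 4/3) = √(4/3 + H))
(S(21 - 1*19) - 2533) + l(37) = (√(12 + 9*(21 - 1*19))/3 - 2533) - 27 = (√(12 + 9*(21 - 19))/3 - 2533) - 27 = (√(12 + 9*2)/3 - 2533) - 27 = (√(12 + 18)/3 - 2533) - 27 = (√30/3 - 2533) - 27 = (-2533 + √30/3) - 27 = -2560 + √30/3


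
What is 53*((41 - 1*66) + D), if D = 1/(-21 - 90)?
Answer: -147128/111 ≈ -1325.5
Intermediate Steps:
D = -1/111 (D = 1/(-111) = -1/111 ≈ -0.0090090)
53*((41 - 1*66) + D) = 53*((41 - 1*66) - 1/111) = 53*((41 - 66) - 1/111) = 53*(-25 - 1/111) = 53*(-2776/111) = -147128/111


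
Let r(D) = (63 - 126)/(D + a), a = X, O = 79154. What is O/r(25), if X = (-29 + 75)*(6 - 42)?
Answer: 18442882/9 ≈ 2.0492e+6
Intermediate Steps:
X = -1656 (X = 46*(-36) = -1656)
a = -1656
r(D) = -63/(-1656 + D) (r(D) = (63 - 126)/(D - 1656) = -63/(-1656 + D))
O/r(25) = 79154/((-63/(-1656 + 25))) = 79154/((-63/(-1631))) = 79154/((-63*(-1/1631))) = 79154/(9/233) = 79154*(233/9) = 18442882/9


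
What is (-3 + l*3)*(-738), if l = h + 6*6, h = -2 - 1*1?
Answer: -70848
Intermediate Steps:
h = -3 (h = -2 - 1 = -3)
l = 33 (l = -3 + 6*6 = -3 + 36 = 33)
(-3 + l*3)*(-738) = (-3 + 33*3)*(-738) = (-3 + 99)*(-738) = 96*(-738) = -70848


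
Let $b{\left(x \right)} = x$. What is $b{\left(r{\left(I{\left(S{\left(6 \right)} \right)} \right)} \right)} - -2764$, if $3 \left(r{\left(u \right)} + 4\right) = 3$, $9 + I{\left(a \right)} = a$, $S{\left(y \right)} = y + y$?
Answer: $2761$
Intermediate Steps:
$S{\left(y \right)} = 2 y$
$I{\left(a \right)} = -9 + a$
$r{\left(u \right)} = -3$ ($r{\left(u \right)} = -4 + \frac{1}{3} \cdot 3 = -4 + 1 = -3$)
$b{\left(r{\left(I{\left(S{\left(6 \right)} \right)} \right)} \right)} - -2764 = -3 - -2764 = -3 + 2764 = 2761$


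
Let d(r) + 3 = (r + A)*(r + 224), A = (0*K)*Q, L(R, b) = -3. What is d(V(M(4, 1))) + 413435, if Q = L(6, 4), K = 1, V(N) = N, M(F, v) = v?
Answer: 413657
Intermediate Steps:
Q = -3
A = 0 (A = (0*1)*(-3) = 0*(-3) = 0)
d(r) = -3 + r*(224 + r) (d(r) = -3 + (r + 0)*(r + 224) = -3 + r*(224 + r))
d(V(M(4, 1))) + 413435 = (-3 + 1² + 224*1) + 413435 = (-3 + 1 + 224) + 413435 = 222 + 413435 = 413657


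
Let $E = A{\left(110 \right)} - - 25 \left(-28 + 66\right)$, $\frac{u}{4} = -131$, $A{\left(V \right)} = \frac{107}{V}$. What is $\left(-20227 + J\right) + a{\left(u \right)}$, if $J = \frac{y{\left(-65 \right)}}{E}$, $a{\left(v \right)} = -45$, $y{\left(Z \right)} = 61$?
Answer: $- \frac{2120586394}{104607} \approx -20272.0$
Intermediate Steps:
$u = -524$ ($u = 4 \left(-131\right) = -524$)
$E = \frac{104607}{110}$ ($E = \frac{107}{110} - - 25 \left(-28 + 66\right) = 107 \cdot \frac{1}{110} - \left(-25\right) 38 = \frac{107}{110} - -950 = \frac{107}{110} + 950 = \frac{104607}{110} \approx 950.97$)
$J = \frac{6710}{104607}$ ($J = \frac{61}{\frac{104607}{110}} = 61 \cdot \frac{110}{104607} = \frac{6710}{104607} \approx 0.064145$)
$\left(-20227 + J\right) + a{\left(u \right)} = \left(-20227 + \frac{6710}{104607}\right) - 45 = - \frac{2115879079}{104607} - 45 = - \frac{2120586394}{104607}$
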